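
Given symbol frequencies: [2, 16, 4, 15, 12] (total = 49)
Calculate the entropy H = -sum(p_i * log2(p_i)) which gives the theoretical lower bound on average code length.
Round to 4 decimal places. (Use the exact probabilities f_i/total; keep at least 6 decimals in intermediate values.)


Per-symbol terms -p_i * log2(p_i) with p_i = f_i/49:
  p = 2/49 = 0.040816: log2(p) = -4.614710, -p*log2(p) = 0.188356
  p = 16/49 = 0.326531: log2(p) = -1.614710, -p*log2(p) = 0.527252
  p = 4/49 = 0.081633: log2(p) = -3.614710, -p*log2(p) = 0.295078
  p = 15/49 = 0.306122: log2(p) = -1.707819, -p*log2(p) = 0.522802
  p = 12/49 = 0.244898: log2(p) = -2.029747, -p*log2(p) = 0.497081
H = 0.188356 + 0.527252 + 0.295078 + 0.522802 + 0.497081 = 2.030569

H = 2.0306 bits/symbol


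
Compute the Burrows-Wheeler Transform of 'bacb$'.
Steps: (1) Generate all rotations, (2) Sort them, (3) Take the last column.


Rotations (sorted):
  0: $bacb -> last char: b
  1: acb$b -> last char: b
  2: b$bac -> last char: c
  3: bacb$ -> last char: $
  4: cb$ba -> last char: a


BWT = bbc$a


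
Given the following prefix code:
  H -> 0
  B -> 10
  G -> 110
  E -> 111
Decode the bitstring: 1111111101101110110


Decoding step by step:
Bits 111 -> E
Bits 111 -> E
Bits 110 -> G
Bits 110 -> G
Bits 111 -> E
Bits 0 -> H
Bits 110 -> G


Decoded message: EEGGEHG


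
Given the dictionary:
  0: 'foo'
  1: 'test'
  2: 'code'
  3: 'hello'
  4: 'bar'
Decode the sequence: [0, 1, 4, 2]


Look up each index in the dictionary:
  0 -> 'foo'
  1 -> 'test'
  4 -> 'bar'
  2 -> 'code'

Decoded: "foo test bar code"


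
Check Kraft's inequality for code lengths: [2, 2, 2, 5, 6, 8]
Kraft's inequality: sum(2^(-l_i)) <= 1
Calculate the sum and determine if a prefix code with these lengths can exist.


Sum = 2^(-2) + 2^(-2) + 2^(-2) + 2^(-5) + 2^(-6) + 2^(-8)
    = 0.25 + 0.25 + 0.25 + 0.03125 + 0.015625 + 0.00390625
    = 205/256 = 0.80078125
Since 0.80078125 <= 1, Kraft's inequality IS satisfied.
A prefix code with these lengths CAN exist.

Kraft sum = 0.80078125. Satisfied.


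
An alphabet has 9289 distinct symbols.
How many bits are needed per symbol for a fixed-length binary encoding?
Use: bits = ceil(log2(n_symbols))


log2(9289) = 13.1813
Bracket: 2^13 = 8192 < 9289 <= 2^14 = 16384
So ceil(log2(9289)) = 14

bits = ceil(log2(9289)) = ceil(13.1813) = 14 bits


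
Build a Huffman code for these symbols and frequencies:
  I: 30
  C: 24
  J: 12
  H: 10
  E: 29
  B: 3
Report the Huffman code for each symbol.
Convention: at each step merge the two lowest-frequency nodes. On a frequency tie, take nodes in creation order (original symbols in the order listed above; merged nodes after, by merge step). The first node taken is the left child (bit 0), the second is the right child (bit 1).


Huffman tree construction:
Step 1: Merge B(3) + H(10) = 13
Step 2: Merge J(12) + (B+H)(13) = 25
Step 3: Merge C(24) + (J+(B+H))(25) = 49
Step 4: Merge E(29) + I(30) = 59
Step 5: Merge (C+(J+(B+H)))(49) + (E+I)(59) = 108
Read each symbol's code off the tree from the root (left child = 0, right child = 1).

Codes:
  I: 11 (length 2)
  C: 00 (length 2)
  J: 010 (length 3)
  H: 0111 (length 4)
  E: 10 (length 2)
  B: 0110 (length 4)
Average code length: 254/108 = 2.3519 bits/symbol


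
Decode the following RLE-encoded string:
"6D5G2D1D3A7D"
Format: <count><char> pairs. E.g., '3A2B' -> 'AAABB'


Expanding each <count><char> pair:
  6D -> 'DDDDDD'
  5G -> 'GGGGG'
  2D -> 'DD'
  1D -> 'D'
  3A -> 'AAA'
  7D -> 'DDDDDDD'

Decoded = DDDDDDGGGGGDDDAAADDDDDDD


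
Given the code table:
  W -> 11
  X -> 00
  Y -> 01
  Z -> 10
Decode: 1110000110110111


Decoding:
11 -> W
10 -> Z
00 -> X
01 -> Y
10 -> Z
11 -> W
01 -> Y
11 -> W


Result: WZXYZWYW


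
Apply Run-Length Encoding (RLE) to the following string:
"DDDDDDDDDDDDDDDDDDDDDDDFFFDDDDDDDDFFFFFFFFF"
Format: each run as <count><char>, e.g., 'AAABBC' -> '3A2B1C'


Scanning runs left to right:
  i=0: run of 'D' x 23 -> '23D'
  i=23: run of 'F' x 3 -> '3F'
  i=26: run of 'D' x 8 -> '8D'
  i=34: run of 'F' x 9 -> '9F'

RLE = 23D3F8D9F


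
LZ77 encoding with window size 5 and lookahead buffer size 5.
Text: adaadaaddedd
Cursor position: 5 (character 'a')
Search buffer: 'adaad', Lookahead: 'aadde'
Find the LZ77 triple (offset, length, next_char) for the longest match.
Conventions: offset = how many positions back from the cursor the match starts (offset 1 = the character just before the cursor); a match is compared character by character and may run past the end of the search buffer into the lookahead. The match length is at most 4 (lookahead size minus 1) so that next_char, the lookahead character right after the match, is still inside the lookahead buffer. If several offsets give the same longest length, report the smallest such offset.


Try each offset into the search buffer:
  offset=1 (pos 4, char 'd'): match length 0
  offset=2 (pos 3, char 'a'): match length 1
  offset=3 (pos 2, char 'a'): match length 3
  offset=4 (pos 1, char 'd'): match length 0
  offset=5 (pos 0, char 'a'): match length 1
Longest match has length 3 at offset 3.
next_char = character at position 5 + 3 = 8 -> 'd'

Best match: offset=3, length=3 (matching 'aad' starting at position 2)
LZ77 triple: (3, 3, 'd')


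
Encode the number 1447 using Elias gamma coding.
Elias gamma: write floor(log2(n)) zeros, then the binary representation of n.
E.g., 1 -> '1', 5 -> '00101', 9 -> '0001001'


num_bits = floor(log2(1447)) + 1 = 11
leading_zeros = num_bits - 1 = 10
binary(1447) = 10110100111

Elias gamma(1447) = '0000000000' + '10110100111' = 000000000010110100111 (21 bits)


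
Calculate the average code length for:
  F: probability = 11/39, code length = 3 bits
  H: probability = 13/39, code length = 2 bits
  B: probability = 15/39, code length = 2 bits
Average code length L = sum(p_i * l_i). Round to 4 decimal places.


Weighted contributions p_i * l_i:
  F: (11/39) * 3 = 33/39
  H: (13/39) * 2 = 26/39
  B: (15/39) * 2 = 30/39
Sum = (33 + 26 + 30)/39 = 89/39

L = 89/39 = 2.2821 bits/symbol


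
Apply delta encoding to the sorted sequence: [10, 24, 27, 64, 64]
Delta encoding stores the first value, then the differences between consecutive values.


First value: 10
Deltas:
  24 - 10 = 14
  27 - 24 = 3
  64 - 27 = 37
  64 - 64 = 0


Delta encoded: [10, 14, 3, 37, 0]


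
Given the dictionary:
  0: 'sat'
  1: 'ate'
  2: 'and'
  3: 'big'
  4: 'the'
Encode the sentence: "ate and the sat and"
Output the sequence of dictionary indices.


Look up each word in the dictionary:
  'ate' -> 1
  'and' -> 2
  'the' -> 4
  'sat' -> 0
  'and' -> 2

Encoded: [1, 2, 4, 0, 2]


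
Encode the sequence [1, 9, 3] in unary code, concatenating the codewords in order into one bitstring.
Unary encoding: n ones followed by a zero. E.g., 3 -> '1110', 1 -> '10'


Encode each number as n ones followed by a terminating 0:
  1 -> 10 (2 bits)
  9 -> 1111111110 (10 bits)
  3 -> 1110 (4 bits)
Total length = 2 + 10 + 4 = 16 bits.

Unary([1, 9, 3]) = 1011111111101110 (16 bits)


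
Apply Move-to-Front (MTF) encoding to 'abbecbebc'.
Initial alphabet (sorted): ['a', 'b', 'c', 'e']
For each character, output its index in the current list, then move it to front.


MTF encoding:
'a': index 0 in ['a', 'b', 'c', 'e'] -> ['a', 'b', 'c', 'e']
'b': index 1 in ['a', 'b', 'c', 'e'] -> ['b', 'a', 'c', 'e']
'b': index 0 in ['b', 'a', 'c', 'e'] -> ['b', 'a', 'c', 'e']
'e': index 3 in ['b', 'a', 'c', 'e'] -> ['e', 'b', 'a', 'c']
'c': index 3 in ['e', 'b', 'a', 'c'] -> ['c', 'e', 'b', 'a']
'b': index 2 in ['c', 'e', 'b', 'a'] -> ['b', 'c', 'e', 'a']
'e': index 2 in ['b', 'c', 'e', 'a'] -> ['e', 'b', 'c', 'a']
'b': index 1 in ['e', 'b', 'c', 'a'] -> ['b', 'e', 'c', 'a']
'c': index 2 in ['b', 'e', 'c', 'a'] -> ['c', 'b', 'e', 'a']


Output: [0, 1, 0, 3, 3, 2, 2, 1, 2]


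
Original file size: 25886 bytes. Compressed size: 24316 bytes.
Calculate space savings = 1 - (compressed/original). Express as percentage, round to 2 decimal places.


ratio = compressed/original = 24316/25886 = 0.939349
savings = 1 - ratio = 1 - 0.939349 = 0.060651
as a percentage: 0.060651 * 100 = 6.07%

Space savings = 1 - 24316/25886 = 6.07%


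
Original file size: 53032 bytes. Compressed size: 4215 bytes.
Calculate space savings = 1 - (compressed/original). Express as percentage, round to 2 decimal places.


ratio = compressed/original = 4215/53032 = 0.07948
savings = 1 - ratio = 1 - 0.07948 = 0.92052
as a percentage: 0.92052 * 100 = 92.05%

Space savings = 1 - 4215/53032 = 92.05%


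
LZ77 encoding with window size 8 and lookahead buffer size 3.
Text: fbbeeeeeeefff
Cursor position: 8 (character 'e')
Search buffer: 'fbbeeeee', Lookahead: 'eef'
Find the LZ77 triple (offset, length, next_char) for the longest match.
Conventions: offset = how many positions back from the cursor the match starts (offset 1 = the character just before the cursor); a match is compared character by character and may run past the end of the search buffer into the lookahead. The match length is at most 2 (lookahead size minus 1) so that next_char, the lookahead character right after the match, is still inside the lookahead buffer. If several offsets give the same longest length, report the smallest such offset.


Try each offset into the search buffer:
  offset=1 (pos 7, char 'e'): match length 2
  offset=2 (pos 6, char 'e'): match length 2
  offset=3 (pos 5, char 'e'): match length 2
  offset=4 (pos 4, char 'e'): match length 2
  offset=5 (pos 3, char 'e'): match length 2
  offset=6 (pos 2, char 'b'): match length 0
  offset=7 (pos 1, char 'b'): match length 0
  offset=8 (pos 0, char 'f'): match length 0
Longest match has length 2, found at offsets 1, 2, 3, 4, 5; take the smallest, offset 1.
next_char = character at position 8 + 2 = 10 -> 'f'

Best match: offset=1, length=2 (matching 'ee' starting at position 7)
LZ77 triple: (1, 2, 'f')


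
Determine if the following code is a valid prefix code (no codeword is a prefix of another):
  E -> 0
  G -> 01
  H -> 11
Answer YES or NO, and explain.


Checking each pair (does one codeword prefix another?):
  E='0' vs G='01': prefix -- VIOLATION

NO -- this is NOT a valid prefix code. E (0) is a prefix of G (01).


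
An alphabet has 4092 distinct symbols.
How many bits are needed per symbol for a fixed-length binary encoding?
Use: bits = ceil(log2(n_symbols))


log2(4092) = 11.9986
Bracket: 2^11 = 2048 < 4092 <= 2^12 = 4096
So ceil(log2(4092)) = 12

bits = ceil(log2(4092)) = ceil(11.9986) = 12 bits


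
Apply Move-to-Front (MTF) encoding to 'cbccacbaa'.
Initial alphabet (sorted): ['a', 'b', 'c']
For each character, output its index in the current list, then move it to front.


MTF encoding:
'c': index 2 in ['a', 'b', 'c'] -> ['c', 'a', 'b']
'b': index 2 in ['c', 'a', 'b'] -> ['b', 'c', 'a']
'c': index 1 in ['b', 'c', 'a'] -> ['c', 'b', 'a']
'c': index 0 in ['c', 'b', 'a'] -> ['c', 'b', 'a']
'a': index 2 in ['c', 'b', 'a'] -> ['a', 'c', 'b']
'c': index 1 in ['a', 'c', 'b'] -> ['c', 'a', 'b']
'b': index 2 in ['c', 'a', 'b'] -> ['b', 'c', 'a']
'a': index 2 in ['b', 'c', 'a'] -> ['a', 'b', 'c']
'a': index 0 in ['a', 'b', 'c'] -> ['a', 'b', 'c']


Output: [2, 2, 1, 0, 2, 1, 2, 2, 0]


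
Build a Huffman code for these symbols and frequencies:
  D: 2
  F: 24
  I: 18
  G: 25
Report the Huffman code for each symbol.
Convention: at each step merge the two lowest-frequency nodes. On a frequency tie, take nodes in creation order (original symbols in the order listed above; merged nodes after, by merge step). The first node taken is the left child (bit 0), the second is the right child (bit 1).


Huffman tree construction:
Step 1: Merge D(2) + I(18) = 20
Step 2: Merge (D+I)(20) + F(24) = 44
Step 3: Merge G(25) + ((D+I)+F)(44) = 69
Read each symbol's code off the tree from the root (left child = 0, right child = 1).

Codes:
  D: 100 (length 3)
  F: 11 (length 2)
  I: 101 (length 3)
  G: 0 (length 1)
Average code length: 133/69 = 1.9275 bits/symbol


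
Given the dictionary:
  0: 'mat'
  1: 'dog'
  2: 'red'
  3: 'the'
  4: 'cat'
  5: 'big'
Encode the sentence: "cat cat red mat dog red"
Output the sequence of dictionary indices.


Look up each word in the dictionary:
  'cat' -> 4
  'cat' -> 4
  'red' -> 2
  'mat' -> 0
  'dog' -> 1
  'red' -> 2

Encoded: [4, 4, 2, 0, 1, 2]


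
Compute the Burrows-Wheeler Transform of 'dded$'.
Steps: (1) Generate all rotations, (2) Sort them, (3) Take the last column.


Rotations (sorted):
  0: $dded -> last char: d
  1: d$dde -> last char: e
  2: dded$ -> last char: $
  3: ded$d -> last char: d
  4: ed$dd -> last char: d


BWT = de$dd


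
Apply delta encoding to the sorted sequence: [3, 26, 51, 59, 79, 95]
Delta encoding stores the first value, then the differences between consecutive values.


First value: 3
Deltas:
  26 - 3 = 23
  51 - 26 = 25
  59 - 51 = 8
  79 - 59 = 20
  95 - 79 = 16


Delta encoded: [3, 23, 25, 8, 20, 16]


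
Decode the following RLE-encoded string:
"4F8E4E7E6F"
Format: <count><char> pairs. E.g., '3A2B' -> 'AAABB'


Expanding each <count><char> pair:
  4F -> 'FFFF'
  8E -> 'EEEEEEEE'
  4E -> 'EEEE'
  7E -> 'EEEEEEE'
  6F -> 'FFFFFF'

Decoded = FFFFEEEEEEEEEEEEEEEEEEEFFFFFF


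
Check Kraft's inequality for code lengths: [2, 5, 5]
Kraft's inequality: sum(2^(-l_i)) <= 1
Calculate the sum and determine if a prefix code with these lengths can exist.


Sum = 2^(-2) + 2^(-5) + 2^(-5)
    = 0.25 + 0.03125 + 0.03125
    = 10/32 = 0.3125
Since 0.3125 <= 1, Kraft's inequality IS satisfied.
A prefix code with these lengths CAN exist.

Kraft sum = 0.3125. Satisfied.


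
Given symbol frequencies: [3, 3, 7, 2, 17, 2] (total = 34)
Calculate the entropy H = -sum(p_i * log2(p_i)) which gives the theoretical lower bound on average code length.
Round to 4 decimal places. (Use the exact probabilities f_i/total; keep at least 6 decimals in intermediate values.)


Per-symbol terms -p_i * log2(p_i) with p_i = f_i/34:
  p = 3/34 = 0.088235: log2(p) = -3.502500, -p*log2(p) = 0.309044
  p = 3/34 = 0.088235: log2(p) = -3.502500, -p*log2(p) = 0.309044
  p = 7/34 = 0.205882: log2(p) = -2.280108, -p*log2(p) = 0.469434
  p = 2/34 = 0.058824: log2(p) = -4.087463, -p*log2(p) = 0.240439
  p = 17/34 = 0.500000: log2(p) = -1.000000, -p*log2(p) = 0.500000
  p = 2/34 = 0.058824: log2(p) = -4.087463, -p*log2(p) = 0.240439
H = 0.309044 + 0.309044 + 0.469434 + 0.240439 + 0.500000 + 0.240439 = 2.068400

H = 2.0684 bits/symbol


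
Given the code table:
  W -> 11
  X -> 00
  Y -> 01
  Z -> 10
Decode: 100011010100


Decoding:
10 -> Z
00 -> X
11 -> W
01 -> Y
01 -> Y
00 -> X


Result: ZXWYYX


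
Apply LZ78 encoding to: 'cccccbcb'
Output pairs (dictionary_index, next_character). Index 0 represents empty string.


LZ78 encoding steps:
Dictionary: {0: ''}
Step 1: w='' (idx 0), next='c' -> output (0, 'c'), add 'c' as idx 1
Step 2: w='c' (idx 1), next='c' -> output (1, 'c'), add 'cc' as idx 2
Step 3: w='cc' (idx 2), next='b' -> output (2, 'b'), add 'ccb' as idx 3
Step 4: w='c' (idx 1), next='b' -> output (1, 'b'), add 'cb' as idx 4


Encoded: [(0, 'c'), (1, 'c'), (2, 'b'), (1, 'b')]


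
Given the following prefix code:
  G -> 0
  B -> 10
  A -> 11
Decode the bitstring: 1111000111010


Decoding step by step:
Bits 11 -> A
Bits 11 -> A
Bits 0 -> G
Bits 0 -> G
Bits 0 -> G
Bits 11 -> A
Bits 10 -> B
Bits 10 -> B


Decoded message: AAGGGABB


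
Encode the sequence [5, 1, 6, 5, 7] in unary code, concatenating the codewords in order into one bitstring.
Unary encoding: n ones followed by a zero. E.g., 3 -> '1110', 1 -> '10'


Encode each number as n ones followed by a terminating 0:
  5 -> 111110 (6 bits)
  1 -> 10 (2 bits)
  6 -> 1111110 (7 bits)
  5 -> 111110 (6 bits)
  7 -> 11111110 (8 bits)
Total length = 6 + 2 + 7 + 6 + 8 = 29 bits.

Unary([5, 1, 6, 5, 7]) = 11111010111111011111011111110 (29 bits)


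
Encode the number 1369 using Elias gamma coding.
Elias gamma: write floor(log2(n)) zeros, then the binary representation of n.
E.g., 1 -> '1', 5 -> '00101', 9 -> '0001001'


num_bits = floor(log2(1369)) + 1 = 11
leading_zeros = num_bits - 1 = 10
binary(1369) = 10101011001

Elias gamma(1369) = '0000000000' + '10101011001' = 000000000010101011001 (21 bits)


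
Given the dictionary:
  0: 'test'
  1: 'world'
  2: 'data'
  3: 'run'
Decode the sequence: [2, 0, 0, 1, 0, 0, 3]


Look up each index in the dictionary:
  2 -> 'data'
  0 -> 'test'
  0 -> 'test'
  1 -> 'world'
  0 -> 'test'
  0 -> 'test'
  3 -> 'run'

Decoded: "data test test world test test run"


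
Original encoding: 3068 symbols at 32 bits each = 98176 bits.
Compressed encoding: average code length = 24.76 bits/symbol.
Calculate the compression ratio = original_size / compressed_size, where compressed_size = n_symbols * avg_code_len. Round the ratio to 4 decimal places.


original_size = n_symbols * orig_bits = 3068 * 32 = 98176 bits
compressed_size = n_symbols * avg_code_len = 3068 * 24.76 = 75963.68 bits
ratio = original_size / compressed_size = 98176 / 75963.68 = 1.2924

Compression ratio = 1.2924


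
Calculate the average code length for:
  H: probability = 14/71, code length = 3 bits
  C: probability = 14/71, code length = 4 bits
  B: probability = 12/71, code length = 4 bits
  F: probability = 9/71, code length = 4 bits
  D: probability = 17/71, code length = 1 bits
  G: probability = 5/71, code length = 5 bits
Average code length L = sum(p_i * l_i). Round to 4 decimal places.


Weighted contributions p_i * l_i:
  H: (14/71) * 3 = 42/71
  C: (14/71) * 4 = 56/71
  B: (12/71) * 4 = 48/71
  F: (9/71) * 4 = 36/71
  D: (17/71) * 1 = 17/71
  G: (5/71) * 5 = 25/71
Sum = (42 + 56 + 48 + 36 + 17 + 25)/71 = 224/71

L = 224/71 = 3.1549 bits/symbol


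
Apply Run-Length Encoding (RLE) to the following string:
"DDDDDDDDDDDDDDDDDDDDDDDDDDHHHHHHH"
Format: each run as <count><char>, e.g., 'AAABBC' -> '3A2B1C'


Scanning runs left to right:
  i=0: run of 'D' x 26 -> '26D'
  i=26: run of 'H' x 7 -> '7H'

RLE = 26D7H


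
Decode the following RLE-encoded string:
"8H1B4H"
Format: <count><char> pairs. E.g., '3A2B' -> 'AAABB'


Expanding each <count><char> pair:
  8H -> 'HHHHHHHH'
  1B -> 'B'
  4H -> 'HHHH'

Decoded = HHHHHHHHBHHHH


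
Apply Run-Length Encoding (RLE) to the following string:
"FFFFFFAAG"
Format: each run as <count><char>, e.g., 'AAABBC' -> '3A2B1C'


Scanning runs left to right:
  i=0: run of 'F' x 6 -> '6F'
  i=6: run of 'A' x 2 -> '2A'
  i=8: run of 'G' x 1 -> '1G'

RLE = 6F2A1G


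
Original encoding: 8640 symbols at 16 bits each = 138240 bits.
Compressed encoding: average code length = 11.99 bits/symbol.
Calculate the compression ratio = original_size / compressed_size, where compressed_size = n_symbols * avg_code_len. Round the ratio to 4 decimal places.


original_size = n_symbols * orig_bits = 8640 * 16 = 138240 bits
compressed_size = n_symbols * avg_code_len = 8640 * 11.99 = 103593.6 bits
ratio = original_size / compressed_size = 138240 / 103593.6 = 1.3344

Compression ratio = 1.3344


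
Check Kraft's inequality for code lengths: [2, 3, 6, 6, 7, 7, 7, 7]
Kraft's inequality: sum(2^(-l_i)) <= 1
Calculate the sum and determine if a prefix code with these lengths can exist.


Sum = 2^(-2) + 2^(-3) + 2^(-6) + 2^(-6) + 2^(-7) + 2^(-7) + 2^(-7) + 2^(-7)
    = 0.25 + 0.125 + 0.015625 + 0.015625 + 0.0078125 + 0.0078125 + 0.0078125 + 0.0078125
    = 56/128 = 0.4375
Since 0.4375 <= 1, Kraft's inequality IS satisfied.
A prefix code with these lengths CAN exist.

Kraft sum = 0.4375. Satisfied.


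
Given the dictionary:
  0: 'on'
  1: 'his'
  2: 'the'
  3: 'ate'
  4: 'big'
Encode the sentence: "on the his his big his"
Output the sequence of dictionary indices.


Look up each word in the dictionary:
  'on' -> 0
  'the' -> 2
  'his' -> 1
  'his' -> 1
  'big' -> 4
  'his' -> 1

Encoded: [0, 2, 1, 1, 4, 1]


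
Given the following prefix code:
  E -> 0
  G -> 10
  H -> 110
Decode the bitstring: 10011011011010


Decoding step by step:
Bits 10 -> G
Bits 0 -> E
Bits 110 -> H
Bits 110 -> H
Bits 110 -> H
Bits 10 -> G


Decoded message: GEHHHG


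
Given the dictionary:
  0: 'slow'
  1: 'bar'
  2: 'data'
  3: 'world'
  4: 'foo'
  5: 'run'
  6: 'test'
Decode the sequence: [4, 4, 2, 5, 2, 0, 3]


Look up each index in the dictionary:
  4 -> 'foo'
  4 -> 'foo'
  2 -> 'data'
  5 -> 'run'
  2 -> 'data'
  0 -> 'slow'
  3 -> 'world'

Decoded: "foo foo data run data slow world"


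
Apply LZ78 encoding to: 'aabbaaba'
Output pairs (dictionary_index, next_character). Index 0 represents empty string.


LZ78 encoding steps:
Dictionary: {0: ''}
Step 1: w='' (idx 0), next='a' -> output (0, 'a'), add 'a' as idx 1
Step 2: w='a' (idx 1), next='b' -> output (1, 'b'), add 'ab' as idx 2
Step 3: w='' (idx 0), next='b' -> output (0, 'b'), add 'b' as idx 3
Step 4: w='a' (idx 1), next='a' -> output (1, 'a'), add 'aa' as idx 4
Step 5: w='b' (idx 3), next='a' -> output (3, 'a'), add 'ba' as idx 5


Encoded: [(0, 'a'), (1, 'b'), (0, 'b'), (1, 'a'), (3, 'a')]


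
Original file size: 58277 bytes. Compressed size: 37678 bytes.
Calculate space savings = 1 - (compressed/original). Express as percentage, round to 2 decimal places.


ratio = compressed/original = 37678/58277 = 0.646533
savings = 1 - ratio = 1 - 0.646533 = 0.353467
as a percentage: 0.353467 * 100 = 35.35%

Space savings = 1 - 37678/58277 = 35.35%


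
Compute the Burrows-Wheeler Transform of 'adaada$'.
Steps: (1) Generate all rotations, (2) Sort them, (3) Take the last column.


Rotations (sorted):
  0: $adaada -> last char: a
  1: a$adaad -> last char: d
  2: aada$ad -> last char: d
  3: ada$ada -> last char: a
  4: adaada$ -> last char: $
  5: da$adaa -> last char: a
  6: daada$a -> last char: a


BWT = adda$aa


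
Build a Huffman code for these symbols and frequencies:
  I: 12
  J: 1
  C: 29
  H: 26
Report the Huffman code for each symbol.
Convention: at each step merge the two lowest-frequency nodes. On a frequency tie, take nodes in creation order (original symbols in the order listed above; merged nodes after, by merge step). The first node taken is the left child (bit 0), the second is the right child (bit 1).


Huffman tree construction:
Step 1: Merge J(1) + I(12) = 13
Step 2: Merge (J+I)(13) + H(26) = 39
Step 3: Merge C(29) + ((J+I)+H)(39) = 68
Read each symbol's code off the tree from the root (left child = 0, right child = 1).

Codes:
  I: 101 (length 3)
  J: 100 (length 3)
  C: 0 (length 1)
  H: 11 (length 2)
Average code length: 120/68 = 1.7647 bits/symbol


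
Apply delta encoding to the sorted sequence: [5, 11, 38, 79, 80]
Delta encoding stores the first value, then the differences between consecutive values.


First value: 5
Deltas:
  11 - 5 = 6
  38 - 11 = 27
  79 - 38 = 41
  80 - 79 = 1


Delta encoded: [5, 6, 27, 41, 1]


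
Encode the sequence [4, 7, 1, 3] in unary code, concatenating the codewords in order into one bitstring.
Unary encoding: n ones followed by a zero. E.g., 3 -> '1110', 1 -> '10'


Encode each number as n ones followed by a terminating 0:
  4 -> 11110 (5 bits)
  7 -> 11111110 (8 bits)
  1 -> 10 (2 bits)
  3 -> 1110 (4 bits)
Total length = 5 + 8 + 2 + 4 = 19 bits.

Unary([4, 7, 1, 3]) = 1111011111110101110 (19 bits)


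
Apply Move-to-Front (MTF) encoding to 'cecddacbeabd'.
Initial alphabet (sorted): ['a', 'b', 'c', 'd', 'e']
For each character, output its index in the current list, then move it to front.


MTF encoding:
'c': index 2 in ['a', 'b', 'c', 'd', 'e'] -> ['c', 'a', 'b', 'd', 'e']
'e': index 4 in ['c', 'a', 'b', 'd', 'e'] -> ['e', 'c', 'a', 'b', 'd']
'c': index 1 in ['e', 'c', 'a', 'b', 'd'] -> ['c', 'e', 'a', 'b', 'd']
'd': index 4 in ['c', 'e', 'a', 'b', 'd'] -> ['d', 'c', 'e', 'a', 'b']
'd': index 0 in ['d', 'c', 'e', 'a', 'b'] -> ['d', 'c', 'e', 'a', 'b']
'a': index 3 in ['d', 'c', 'e', 'a', 'b'] -> ['a', 'd', 'c', 'e', 'b']
'c': index 2 in ['a', 'd', 'c', 'e', 'b'] -> ['c', 'a', 'd', 'e', 'b']
'b': index 4 in ['c', 'a', 'd', 'e', 'b'] -> ['b', 'c', 'a', 'd', 'e']
'e': index 4 in ['b', 'c', 'a', 'd', 'e'] -> ['e', 'b', 'c', 'a', 'd']
'a': index 3 in ['e', 'b', 'c', 'a', 'd'] -> ['a', 'e', 'b', 'c', 'd']
'b': index 2 in ['a', 'e', 'b', 'c', 'd'] -> ['b', 'a', 'e', 'c', 'd']
'd': index 4 in ['b', 'a', 'e', 'c', 'd'] -> ['d', 'b', 'a', 'e', 'c']


Output: [2, 4, 1, 4, 0, 3, 2, 4, 4, 3, 2, 4]


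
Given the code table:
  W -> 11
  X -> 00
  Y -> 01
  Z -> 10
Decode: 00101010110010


Decoding:
00 -> X
10 -> Z
10 -> Z
10 -> Z
11 -> W
00 -> X
10 -> Z


Result: XZZZWXZ


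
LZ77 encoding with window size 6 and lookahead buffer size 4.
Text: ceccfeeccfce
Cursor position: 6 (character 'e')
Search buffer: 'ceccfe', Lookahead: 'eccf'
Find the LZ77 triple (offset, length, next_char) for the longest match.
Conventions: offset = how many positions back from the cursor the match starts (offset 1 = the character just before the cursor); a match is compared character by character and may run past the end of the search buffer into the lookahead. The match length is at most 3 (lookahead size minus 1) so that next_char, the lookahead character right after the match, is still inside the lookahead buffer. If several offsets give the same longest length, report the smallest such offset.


Try each offset into the search buffer:
  offset=1 (pos 5, char 'e'): match length 1
  offset=2 (pos 4, char 'f'): match length 0
  offset=3 (pos 3, char 'c'): match length 0
  offset=4 (pos 2, char 'c'): match length 0
  offset=5 (pos 1, char 'e'): match length 3
  offset=6 (pos 0, char 'c'): match length 0
Longest match has length 3 at offset 5.
next_char = character at position 6 + 3 = 9 -> 'f'

Best match: offset=5, length=3 (matching 'ecc' starting at position 1)
LZ77 triple: (5, 3, 'f')


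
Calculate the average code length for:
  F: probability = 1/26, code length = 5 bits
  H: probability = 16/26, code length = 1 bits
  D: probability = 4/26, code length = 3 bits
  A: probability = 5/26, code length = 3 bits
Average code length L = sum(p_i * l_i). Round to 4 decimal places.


Weighted contributions p_i * l_i:
  F: (1/26) * 5 = 5/26
  H: (16/26) * 1 = 16/26
  D: (4/26) * 3 = 12/26
  A: (5/26) * 3 = 15/26
Sum = (5 + 16 + 12 + 15)/26 = 48/26

L = 48/26 = 1.8462 bits/symbol


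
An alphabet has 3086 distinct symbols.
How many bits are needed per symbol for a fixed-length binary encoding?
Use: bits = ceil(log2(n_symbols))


log2(3086) = 11.5915
Bracket: 2^11 = 2048 < 3086 <= 2^12 = 4096
So ceil(log2(3086)) = 12

bits = ceil(log2(3086)) = ceil(11.5915) = 12 bits


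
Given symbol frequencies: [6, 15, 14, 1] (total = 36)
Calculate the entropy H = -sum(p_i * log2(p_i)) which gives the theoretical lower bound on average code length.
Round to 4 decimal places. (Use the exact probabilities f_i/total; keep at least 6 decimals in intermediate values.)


Per-symbol terms -p_i * log2(p_i) with p_i = f_i/36:
  p = 6/36 = 0.166667: log2(p) = -2.584963, -p*log2(p) = 0.430827
  p = 15/36 = 0.416667: log2(p) = -1.263034, -p*log2(p) = 0.526264
  p = 14/36 = 0.388889: log2(p) = -1.362570, -p*log2(p) = 0.529888
  p = 1/36 = 0.027778: log2(p) = -5.169925, -p*log2(p) = 0.143609
H = 0.430827 + 0.526264 + 0.529888 + 0.143609 = 1.630588

H = 1.6306 bits/symbol


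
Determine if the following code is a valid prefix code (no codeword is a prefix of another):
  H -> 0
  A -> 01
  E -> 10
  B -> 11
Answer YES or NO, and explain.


Checking each pair (does one codeword prefix another?):
  H='0' vs A='01': prefix -- VIOLATION

NO -- this is NOT a valid prefix code. H (0) is a prefix of A (01).


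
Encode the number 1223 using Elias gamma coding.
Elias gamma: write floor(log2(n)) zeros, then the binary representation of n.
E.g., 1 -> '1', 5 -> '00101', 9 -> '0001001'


num_bits = floor(log2(1223)) + 1 = 11
leading_zeros = num_bits - 1 = 10
binary(1223) = 10011000111

Elias gamma(1223) = '0000000000' + '10011000111' = 000000000010011000111 (21 bits)


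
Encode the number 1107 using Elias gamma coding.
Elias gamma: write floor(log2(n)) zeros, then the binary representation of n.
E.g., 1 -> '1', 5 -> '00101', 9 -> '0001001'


num_bits = floor(log2(1107)) + 1 = 11
leading_zeros = num_bits - 1 = 10
binary(1107) = 10001010011

Elias gamma(1107) = '0000000000' + '10001010011' = 000000000010001010011 (21 bits)


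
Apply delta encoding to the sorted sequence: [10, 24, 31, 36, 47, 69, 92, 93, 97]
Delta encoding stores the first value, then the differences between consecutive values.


First value: 10
Deltas:
  24 - 10 = 14
  31 - 24 = 7
  36 - 31 = 5
  47 - 36 = 11
  69 - 47 = 22
  92 - 69 = 23
  93 - 92 = 1
  97 - 93 = 4


Delta encoded: [10, 14, 7, 5, 11, 22, 23, 1, 4]


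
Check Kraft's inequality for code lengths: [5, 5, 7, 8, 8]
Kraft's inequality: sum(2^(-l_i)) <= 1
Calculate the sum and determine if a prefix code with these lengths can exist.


Sum = 2^(-5) + 2^(-5) + 2^(-7) + 2^(-8) + 2^(-8)
    = 0.03125 + 0.03125 + 0.0078125 + 0.00390625 + 0.00390625
    = 20/256 = 0.078125
Since 0.078125 <= 1, Kraft's inequality IS satisfied.
A prefix code with these lengths CAN exist.

Kraft sum = 0.078125. Satisfied.


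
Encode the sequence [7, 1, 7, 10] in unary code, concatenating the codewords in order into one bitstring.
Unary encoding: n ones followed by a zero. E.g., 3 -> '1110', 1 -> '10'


Encode each number as n ones followed by a terminating 0:
  7 -> 11111110 (8 bits)
  1 -> 10 (2 bits)
  7 -> 11111110 (8 bits)
  10 -> 11111111110 (11 bits)
Total length = 8 + 2 + 8 + 11 = 29 bits.

Unary([7, 1, 7, 10]) = 11111110101111111011111111110 (29 bits)


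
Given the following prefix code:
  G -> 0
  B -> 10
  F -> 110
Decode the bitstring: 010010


Decoding step by step:
Bits 0 -> G
Bits 10 -> B
Bits 0 -> G
Bits 10 -> B


Decoded message: GBGB


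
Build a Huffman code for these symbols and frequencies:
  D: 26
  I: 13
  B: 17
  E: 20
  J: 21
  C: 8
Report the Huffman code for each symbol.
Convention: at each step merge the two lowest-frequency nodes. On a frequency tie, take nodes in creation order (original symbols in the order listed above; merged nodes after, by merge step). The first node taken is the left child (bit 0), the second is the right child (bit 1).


Huffman tree construction:
Step 1: Merge C(8) + I(13) = 21
Step 2: Merge B(17) + E(20) = 37
Step 3: Merge J(21) + (C+I)(21) = 42
Step 4: Merge D(26) + (B+E)(37) = 63
Step 5: Merge (J+(C+I))(42) + (D+(B+E))(63) = 105
Read each symbol's code off the tree from the root (left child = 0, right child = 1).

Codes:
  D: 10 (length 2)
  I: 011 (length 3)
  B: 110 (length 3)
  E: 111 (length 3)
  J: 00 (length 2)
  C: 010 (length 3)
Average code length: 268/105 = 2.5524 bits/symbol


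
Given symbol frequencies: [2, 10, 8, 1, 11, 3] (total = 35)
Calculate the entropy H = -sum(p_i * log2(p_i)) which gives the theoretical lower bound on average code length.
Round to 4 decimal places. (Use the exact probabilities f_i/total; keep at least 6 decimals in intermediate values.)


Per-symbol terms -p_i * log2(p_i) with p_i = f_i/35:
  p = 2/35 = 0.057143: log2(p) = -4.129283, -p*log2(p) = 0.235959
  p = 10/35 = 0.285714: log2(p) = -1.807355, -p*log2(p) = 0.516387
  p = 8/35 = 0.228571: log2(p) = -2.129283, -p*log2(p) = 0.486693
  p = 1/35 = 0.028571: log2(p) = -5.129283, -p*log2(p) = 0.146551
  p = 11/35 = 0.314286: log2(p) = -1.669851, -p*log2(p) = 0.524810
  p = 3/35 = 0.085714: log2(p) = -3.544321, -p*log2(p) = 0.303799
H = 0.235959 + 0.516387 + 0.486693 + 0.146551 + 0.524810 + 0.303799 = 2.214199

H = 2.2142 bits/symbol


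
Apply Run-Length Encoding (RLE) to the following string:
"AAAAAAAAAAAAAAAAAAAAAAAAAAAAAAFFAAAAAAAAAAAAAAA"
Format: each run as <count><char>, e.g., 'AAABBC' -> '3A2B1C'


Scanning runs left to right:
  i=0: run of 'A' x 30 -> '30A'
  i=30: run of 'F' x 2 -> '2F'
  i=32: run of 'A' x 15 -> '15A'

RLE = 30A2F15A


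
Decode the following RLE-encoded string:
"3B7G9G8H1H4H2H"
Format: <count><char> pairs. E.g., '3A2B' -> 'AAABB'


Expanding each <count><char> pair:
  3B -> 'BBB'
  7G -> 'GGGGGGG'
  9G -> 'GGGGGGGGG'
  8H -> 'HHHHHHHH'
  1H -> 'H'
  4H -> 'HHHH'
  2H -> 'HH'

Decoded = BBBGGGGGGGGGGGGGGGGHHHHHHHHHHHHHHH


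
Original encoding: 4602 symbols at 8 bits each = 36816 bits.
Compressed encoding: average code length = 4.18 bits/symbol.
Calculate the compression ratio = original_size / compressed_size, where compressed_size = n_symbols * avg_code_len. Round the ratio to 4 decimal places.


original_size = n_symbols * orig_bits = 4602 * 8 = 36816 bits
compressed_size = n_symbols * avg_code_len = 4602 * 4.18 = 19236.36 bits
ratio = original_size / compressed_size = 36816 / 19236.36 = 1.9139

Compression ratio = 1.9139


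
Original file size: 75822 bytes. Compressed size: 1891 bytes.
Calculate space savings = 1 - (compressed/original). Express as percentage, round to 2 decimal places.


ratio = compressed/original = 1891/75822 = 0.02494
savings = 1 - ratio = 1 - 0.02494 = 0.97506
as a percentage: 0.97506 * 100 = 97.51%

Space savings = 1 - 1891/75822 = 97.51%


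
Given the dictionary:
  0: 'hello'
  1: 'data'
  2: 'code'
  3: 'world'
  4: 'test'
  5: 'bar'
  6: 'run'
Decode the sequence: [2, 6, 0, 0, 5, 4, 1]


Look up each index in the dictionary:
  2 -> 'code'
  6 -> 'run'
  0 -> 'hello'
  0 -> 'hello'
  5 -> 'bar'
  4 -> 'test'
  1 -> 'data'

Decoded: "code run hello hello bar test data"


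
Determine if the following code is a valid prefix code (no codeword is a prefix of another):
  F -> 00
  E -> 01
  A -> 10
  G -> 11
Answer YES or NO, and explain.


Checking each pair (does one codeword prefix another?):
  F='00' vs E='01': no prefix
  F='00' vs A='10': no prefix
  F='00' vs G='11': no prefix
  E='01' vs F='00': no prefix
  E='01' vs A='10': no prefix
  E='01' vs G='11': no prefix
  A='10' vs F='00': no prefix
  A='10' vs E='01': no prefix
  A='10' vs G='11': no prefix
  G='11' vs F='00': no prefix
  G='11' vs E='01': no prefix
  G='11' vs A='10': no prefix
No violation found over all pairs.

YES -- this is a valid prefix code. No codeword is a prefix of any other codeword.


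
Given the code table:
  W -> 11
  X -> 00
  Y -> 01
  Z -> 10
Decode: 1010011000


Decoding:
10 -> Z
10 -> Z
01 -> Y
10 -> Z
00 -> X


Result: ZZYZX


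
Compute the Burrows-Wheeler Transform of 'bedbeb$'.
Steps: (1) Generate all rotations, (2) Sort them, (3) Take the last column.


Rotations (sorted):
  0: $bedbeb -> last char: b
  1: b$bedbe -> last char: e
  2: beb$bed -> last char: d
  3: bedbeb$ -> last char: $
  4: dbeb$be -> last char: e
  5: eb$bedb -> last char: b
  6: edbeb$b -> last char: b


BWT = bed$ebb


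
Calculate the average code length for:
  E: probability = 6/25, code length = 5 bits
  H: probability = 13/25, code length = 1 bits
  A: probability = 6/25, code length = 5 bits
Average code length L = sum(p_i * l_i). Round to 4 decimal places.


Weighted contributions p_i * l_i:
  E: (6/25) * 5 = 30/25
  H: (13/25) * 1 = 13/25
  A: (6/25) * 5 = 30/25
Sum = (30 + 13 + 30)/25 = 73/25

L = 73/25 = 2.9200 bits/symbol


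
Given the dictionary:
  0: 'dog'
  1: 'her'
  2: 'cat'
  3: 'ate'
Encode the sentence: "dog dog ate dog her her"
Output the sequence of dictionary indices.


Look up each word in the dictionary:
  'dog' -> 0
  'dog' -> 0
  'ate' -> 3
  'dog' -> 0
  'her' -> 1
  'her' -> 1

Encoded: [0, 0, 3, 0, 1, 1]


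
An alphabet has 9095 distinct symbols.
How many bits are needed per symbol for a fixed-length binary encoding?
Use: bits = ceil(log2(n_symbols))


log2(9095) = 13.1509
Bracket: 2^13 = 8192 < 9095 <= 2^14 = 16384
So ceil(log2(9095)) = 14

bits = ceil(log2(9095)) = ceil(13.1509) = 14 bits


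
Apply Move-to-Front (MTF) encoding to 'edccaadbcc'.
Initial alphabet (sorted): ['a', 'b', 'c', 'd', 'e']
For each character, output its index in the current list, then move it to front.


MTF encoding:
'e': index 4 in ['a', 'b', 'c', 'd', 'e'] -> ['e', 'a', 'b', 'c', 'd']
'd': index 4 in ['e', 'a', 'b', 'c', 'd'] -> ['d', 'e', 'a', 'b', 'c']
'c': index 4 in ['d', 'e', 'a', 'b', 'c'] -> ['c', 'd', 'e', 'a', 'b']
'c': index 0 in ['c', 'd', 'e', 'a', 'b'] -> ['c', 'd', 'e', 'a', 'b']
'a': index 3 in ['c', 'd', 'e', 'a', 'b'] -> ['a', 'c', 'd', 'e', 'b']
'a': index 0 in ['a', 'c', 'd', 'e', 'b'] -> ['a', 'c', 'd', 'e', 'b']
'd': index 2 in ['a', 'c', 'd', 'e', 'b'] -> ['d', 'a', 'c', 'e', 'b']
'b': index 4 in ['d', 'a', 'c', 'e', 'b'] -> ['b', 'd', 'a', 'c', 'e']
'c': index 3 in ['b', 'd', 'a', 'c', 'e'] -> ['c', 'b', 'd', 'a', 'e']
'c': index 0 in ['c', 'b', 'd', 'a', 'e'] -> ['c', 'b', 'd', 'a', 'e']


Output: [4, 4, 4, 0, 3, 0, 2, 4, 3, 0]


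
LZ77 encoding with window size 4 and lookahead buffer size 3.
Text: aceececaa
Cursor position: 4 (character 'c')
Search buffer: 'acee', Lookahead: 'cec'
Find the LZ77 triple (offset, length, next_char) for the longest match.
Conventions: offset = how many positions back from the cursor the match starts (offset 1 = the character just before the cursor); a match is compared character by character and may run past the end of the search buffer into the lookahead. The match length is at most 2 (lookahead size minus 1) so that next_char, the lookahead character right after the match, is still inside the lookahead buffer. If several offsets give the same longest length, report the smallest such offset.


Try each offset into the search buffer:
  offset=1 (pos 3, char 'e'): match length 0
  offset=2 (pos 2, char 'e'): match length 0
  offset=3 (pos 1, char 'c'): match length 2
  offset=4 (pos 0, char 'a'): match length 0
Longest match has length 2 at offset 3.
next_char = character at position 4 + 2 = 6 -> 'c'

Best match: offset=3, length=2 (matching 'ce' starting at position 1)
LZ77 triple: (3, 2, 'c')


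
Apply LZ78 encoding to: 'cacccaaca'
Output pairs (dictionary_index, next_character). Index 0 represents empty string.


LZ78 encoding steps:
Dictionary: {0: ''}
Step 1: w='' (idx 0), next='c' -> output (0, 'c'), add 'c' as idx 1
Step 2: w='' (idx 0), next='a' -> output (0, 'a'), add 'a' as idx 2
Step 3: w='c' (idx 1), next='c' -> output (1, 'c'), add 'cc' as idx 3
Step 4: w='c' (idx 1), next='a' -> output (1, 'a'), add 'ca' as idx 4
Step 5: w='a' (idx 2), next='c' -> output (2, 'c'), add 'ac' as idx 5
Step 6: w='a' (idx 2), end of input -> output (2, '')


Encoded: [(0, 'c'), (0, 'a'), (1, 'c'), (1, 'a'), (2, 'c'), (2, '')]


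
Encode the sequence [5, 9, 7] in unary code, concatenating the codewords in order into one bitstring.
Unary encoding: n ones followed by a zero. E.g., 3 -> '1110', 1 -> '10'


Encode each number as n ones followed by a terminating 0:
  5 -> 111110 (6 bits)
  9 -> 1111111110 (10 bits)
  7 -> 11111110 (8 bits)
Total length = 6 + 10 + 8 = 24 bits.

Unary([5, 9, 7]) = 111110111111111011111110 (24 bits)


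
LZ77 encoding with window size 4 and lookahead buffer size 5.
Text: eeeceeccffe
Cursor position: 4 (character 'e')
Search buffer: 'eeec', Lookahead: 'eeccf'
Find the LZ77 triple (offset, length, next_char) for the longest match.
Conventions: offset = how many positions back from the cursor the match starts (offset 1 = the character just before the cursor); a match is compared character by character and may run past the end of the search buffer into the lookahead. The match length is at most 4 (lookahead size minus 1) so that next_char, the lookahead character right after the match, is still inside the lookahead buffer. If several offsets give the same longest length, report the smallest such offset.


Try each offset into the search buffer:
  offset=1 (pos 3, char 'c'): match length 0
  offset=2 (pos 2, char 'e'): match length 1
  offset=3 (pos 1, char 'e'): match length 3
  offset=4 (pos 0, char 'e'): match length 2
Longest match has length 3 at offset 3.
next_char = character at position 4 + 3 = 7 -> 'c'

Best match: offset=3, length=3 (matching 'eec' starting at position 1)
LZ77 triple: (3, 3, 'c')


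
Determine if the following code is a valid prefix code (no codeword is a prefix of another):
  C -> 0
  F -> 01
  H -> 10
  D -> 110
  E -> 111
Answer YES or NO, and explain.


Checking each pair (does one codeword prefix another?):
  C='0' vs F='01': prefix -- VIOLATION

NO -- this is NOT a valid prefix code. C (0) is a prefix of F (01).
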